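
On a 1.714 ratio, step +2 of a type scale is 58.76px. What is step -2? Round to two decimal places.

Moving from step +2 to step -2 is 4 steps down, so divide by r⁴.
58.76 ÷ 1.714⁴ = 58.76 ÷ 8.63065 ≈ 6.808

6.81px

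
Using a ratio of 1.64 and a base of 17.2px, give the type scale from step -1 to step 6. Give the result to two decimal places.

Step -1: 17.2 ÷ 1.64 = 10.49
Step 0: 17.2px
Step 1: 17.2 × 1.64 = 28.21
Step 2: 17.2 × 1.64² = 46.26
Step 3: 17.2 × 1.64³ = 75.87
Step 4: 17.2 × 1.64⁴ = 124.42
Step 5: 17.2 × 1.64⁵ = 204.06
Step 6: 17.2 × 1.64⁶ = 334.65

10.49px, 17.20px, 28.21px, 46.26px, 75.87px, 124.42px, 204.06px, 334.65px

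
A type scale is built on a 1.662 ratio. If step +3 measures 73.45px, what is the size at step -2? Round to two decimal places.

73.45 ÷ 1.662⁵ = 73.45 ÷ 12.68105 ≈ 5.792

5.79px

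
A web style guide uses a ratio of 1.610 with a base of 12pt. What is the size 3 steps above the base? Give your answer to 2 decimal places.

50.08pt

Each step on a modular scale multiplies by the ratio, so the size n steps from the base is base × ratioⁿ.
12.0 × 1.610³ = 12.0 × 4.17328 ≈ 50.08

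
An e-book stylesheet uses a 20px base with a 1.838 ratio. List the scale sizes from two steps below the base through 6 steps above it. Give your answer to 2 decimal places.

5.92px, 10.88px, 20.00px, 36.76px, 67.56px, 124.18px, 228.25px, 419.52px, 771.09px

Step -2: 20.0 ÷ 1.838² = 5.92
Step -1: 20.0 ÷ 1.838 = 10.88
Step 0: 20px
Step 1: 20.0 × 1.838 = 36.76
Step 2: 20.0 × 1.838² = 67.56
Step 3: 20.0 × 1.838³ = 124.18
Step 4: 20.0 × 1.838⁴ = 228.25
Step 5: 20.0 × 1.838⁵ = 419.52
Step 6: 20.0 × 1.838⁶ = 771.09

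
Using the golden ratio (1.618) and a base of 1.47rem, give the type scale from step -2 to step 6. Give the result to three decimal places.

0.562rem, 0.909rem, 1.470rem, 2.378rem, 3.848rem, 6.227rem, 10.075rem, 16.301rem, 26.375rem

Step -2: 1.47 ÷ 1.618² = 0.562
Step -1: 1.47 ÷ 1.618 = 0.909
Step 0: 1.47rem
Step 1: 1.47 × 1.618 = 2.378
Step 2: 1.47 × 1.618² = 3.848
Step 3: 1.47 × 1.618³ = 6.227
Step 4: 1.47 × 1.618⁴ = 10.075
Step 5: 1.47 × 1.618⁵ = 16.301
Step 6: 1.47 × 1.618⁶ = 26.375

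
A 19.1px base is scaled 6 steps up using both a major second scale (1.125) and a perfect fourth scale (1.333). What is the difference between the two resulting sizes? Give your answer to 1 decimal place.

Major second: 19.1 × 1.125⁶ = 38.721px
Perfect fourth: 19.1 × 1.333⁶ = 107.155px
Difference: 107.155 − 38.721 = 68.434px

68.4px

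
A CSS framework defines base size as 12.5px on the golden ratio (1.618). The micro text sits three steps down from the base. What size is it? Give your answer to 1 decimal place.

12.5 ÷ 1.618³ = 12.5 ÷ 4.23580 ≈ 2.95

3.0px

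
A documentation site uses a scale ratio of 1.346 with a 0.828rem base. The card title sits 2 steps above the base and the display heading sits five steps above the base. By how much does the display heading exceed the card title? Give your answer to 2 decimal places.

2.16rem

Step 2: 0.828 × 1.346² = 1.5001rem
Step 5: 0.828 × 1.346⁵ = 3.6581rem
Difference: 3.6581 − 1.5001 = 2.1580rem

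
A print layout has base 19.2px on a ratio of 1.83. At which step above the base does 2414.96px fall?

1.83ⁿ = 2414.96 / 19.2 = 125.7792
n = ln(125.7792) / ln(1.83) = 4.8345 / 0.6043 ≈ 8.00

8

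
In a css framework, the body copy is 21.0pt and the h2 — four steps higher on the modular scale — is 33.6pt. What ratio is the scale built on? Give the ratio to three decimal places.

1.125

r⁴ = 33.6 / 21.0, so r = (33.6/21.0)^(1/4).
r = 1.6000^(1/4) ≈ 1.1247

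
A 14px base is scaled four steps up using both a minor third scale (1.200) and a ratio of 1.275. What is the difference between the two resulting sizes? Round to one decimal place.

8.0px

Minor third: 14.0 × 1.200⁴ = 29.030px
At 1.275: 14.0 × 1.275⁴ = 36.997px
Difference: 36.997 − 29.030 = 7.967px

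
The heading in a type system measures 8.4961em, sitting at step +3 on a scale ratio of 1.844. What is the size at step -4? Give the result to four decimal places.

0.1172em

The gap is -4 − (3) = -7 steps, so the factor is 1.844^-7.
8.4961 ÷ 1.844⁷ = 8.4961 ÷ 72.49807 ≈ 0.1172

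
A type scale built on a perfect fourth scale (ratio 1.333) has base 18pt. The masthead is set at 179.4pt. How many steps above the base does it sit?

8

1.333ⁿ = 179.4 / 18 = 9.9667
n = ln(9.9667) / ln(1.333) = 2.2992 / 0.2874 ≈ 8.00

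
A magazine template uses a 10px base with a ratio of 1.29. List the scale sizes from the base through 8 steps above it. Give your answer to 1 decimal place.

10.0px, 12.9px, 16.6px, 21.5px, 27.7px, 35.7px, 46.1px, 59.4px, 76.7px

Step 0: 10px
Step 1: 10.0 × 1.29 = 12.9
Step 2: 10.0 × 1.29² = 16.6
Step 3: 10.0 × 1.29³ = 21.5
Step 4: 10.0 × 1.29⁴ = 27.7
Step 5: 10.0 × 1.29⁵ = 35.7
Step 6: 10.0 × 1.29⁶ = 46.1
Step 7: 10.0 × 1.29⁷ = 59.4
Step 8: 10.0 × 1.29⁸ = 76.7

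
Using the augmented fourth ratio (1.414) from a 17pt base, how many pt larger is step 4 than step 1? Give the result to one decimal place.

43.9pt

Step 1: 17.0 × 1.414 = 24.038pt
Step 4: 17.0 × 1.414⁴ = 67.959pt
Difference: 67.959 − 24.038 = 43.921pt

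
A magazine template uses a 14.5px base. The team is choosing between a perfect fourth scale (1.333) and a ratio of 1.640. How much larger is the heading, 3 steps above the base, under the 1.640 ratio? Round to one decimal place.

29.6px

Perfect fourth: 14.5 × 1.333³ = 34.345px
At 1.640: 14.5 × 1.640³ = 63.959px
Difference: 63.959 − 34.345 = 29.614px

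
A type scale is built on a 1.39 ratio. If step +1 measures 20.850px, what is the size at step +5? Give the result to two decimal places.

The gap is 5 − (1) = 4 steps, so the factor is 1.39^4.
20.850 × 1.39⁴ = 20.850 × 3.73301 ≈ 77.833

77.83px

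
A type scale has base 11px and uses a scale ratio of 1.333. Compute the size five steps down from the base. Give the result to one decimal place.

2.6px

A modular type scale is a geometric sequence: sizeₙ = base × rⁿ.
11.0 ÷ 1.333⁵ = 11.0 ÷ 4.20873 ≈ 2.61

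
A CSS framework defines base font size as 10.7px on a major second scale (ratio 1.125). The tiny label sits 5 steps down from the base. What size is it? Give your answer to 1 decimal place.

10.7 ÷ 1.125⁵ = 10.7 ÷ 1.80203 ≈ 5.94

5.9px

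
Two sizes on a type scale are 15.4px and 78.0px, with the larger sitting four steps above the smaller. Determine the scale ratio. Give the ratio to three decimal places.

1.500

r⁴ = 78.0 / 15.4, so r = (78.0/15.4)^(1/4).
r = 5.0649^(1/4) ≈ 1.5002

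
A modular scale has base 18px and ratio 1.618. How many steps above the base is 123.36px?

1.618ⁿ = 123.36 / 18 = 6.8533
n = ln(6.8533) / ln(1.618) = 1.9247 / 0.4812 ≈ 4.00

4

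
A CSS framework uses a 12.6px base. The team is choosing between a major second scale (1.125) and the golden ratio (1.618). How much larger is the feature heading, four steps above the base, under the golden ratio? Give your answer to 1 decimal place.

Major second: 12.6 × 1.125⁴ = 20.183px
Golden ratio: 12.6 × 1.618⁴ = 86.354px
Difference: 86.354 − 20.183 = 66.171px

66.2px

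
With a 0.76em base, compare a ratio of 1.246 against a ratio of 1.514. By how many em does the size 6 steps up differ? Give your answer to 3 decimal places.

6.309em

At 1.246: 0.76 × 1.246⁶ = 2.84395em
At 1.514: 0.76 × 1.514⁶ = 9.15311em
Difference: 9.15311 − 2.84395 = 6.30916em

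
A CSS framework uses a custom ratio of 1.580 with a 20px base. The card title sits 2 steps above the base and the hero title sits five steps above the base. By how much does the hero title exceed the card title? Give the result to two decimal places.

Step 2: 20.0 × 1.580² = 49.9280px
Step 5: 20.0 × 1.580⁵ = 196.9316px
Difference: 196.9316 − 49.9280 = 147.0036px

147.00px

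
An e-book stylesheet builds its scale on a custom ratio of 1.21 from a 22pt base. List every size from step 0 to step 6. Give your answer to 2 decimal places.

Step 0: 22pt
Step 1: 22.0 × 1.21 = 26.62
Step 2: 22.0 × 1.21² = 32.21
Step 3: 22.0 × 1.21³ = 38.97
Step 4: 22.0 × 1.21⁴ = 47.16
Step 5: 22.0 × 1.21⁵ = 57.06
Step 6: 22.0 × 1.21⁶ = 69.05

22.00pt, 26.62pt, 32.21pt, 38.97pt, 47.16pt, 57.06pt, 69.05pt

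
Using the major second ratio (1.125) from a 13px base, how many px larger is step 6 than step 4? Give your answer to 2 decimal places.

Step 4: 13.0 × 1.125⁴ = 20.8235px
Step 6: 13.0 × 1.125⁶ = 26.3547px
Difference: 26.3547 − 20.8235 = 5.5312px

5.53px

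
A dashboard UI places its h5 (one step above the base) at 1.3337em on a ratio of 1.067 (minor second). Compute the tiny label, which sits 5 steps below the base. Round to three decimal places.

Moving from step +1 to step -5 is 6 steps down, so divide by r⁶.
1.3337 ÷ 1.067⁶ = 1.3337 ÷ 1.47566 ≈ 0.904

0.904em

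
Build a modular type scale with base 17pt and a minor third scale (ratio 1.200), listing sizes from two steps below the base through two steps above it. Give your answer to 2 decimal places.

11.81pt, 14.17pt, 17.00pt, 20.40pt, 24.48pt

Step -2: 17.0 ÷ 1.200² = 11.81
Step -1: 17.0 ÷ 1.200 = 14.17
Step 0: 17pt
Step 1: 17.0 × 1.200 = 20.40
Step 2: 17.0 × 1.200² = 24.48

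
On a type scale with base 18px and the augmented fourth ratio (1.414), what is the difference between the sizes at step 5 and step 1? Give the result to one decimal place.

76.3px

Step 1: 18.0 × 1.414 = 25.452px
Step 5: 18.0 × 1.414⁵ = 101.747px
Difference: 101.747 − 25.452 = 76.295px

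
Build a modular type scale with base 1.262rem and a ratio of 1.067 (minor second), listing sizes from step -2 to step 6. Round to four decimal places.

1.1085rem, 1.1828rem, 1.2620rem, 1.3466rem, 1.4368rem, 1.5330rem, 1.6358rem, 1.7453rem, 1.8623rem

Step -2: 1.262 ÷ 1.067² = 1.1085
Step -1: 1.262 ÷ 1.067 = 1.1828
Step 0: 1.262rem
Step 1: 1.262 × 1.067 = 1.3466
Step 2: 1.262 × 1.067² = 1.4368
Step 3: 1.262 × 1.067³ = 1.5330
Step 4: 1.262 × 1.067⁴ = 1.6358
Step 5: 1.262 × 1.067⁵ = 1.7453
Step 6: 1.262 × 1.067⁶ = 1.8623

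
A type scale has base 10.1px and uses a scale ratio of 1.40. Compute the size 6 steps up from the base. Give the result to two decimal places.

Every step multiplies by the scale ratio.
10.1 × 1.40⁶ = 10.1 × 7.52954 ≈ 76.05

76.05px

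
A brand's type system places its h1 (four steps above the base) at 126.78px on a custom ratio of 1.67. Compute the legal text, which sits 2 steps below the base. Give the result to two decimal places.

126.78 ÷ 1.67⁶ = 126.78 ÷ 21.69196 ≈ 5.845

5.84px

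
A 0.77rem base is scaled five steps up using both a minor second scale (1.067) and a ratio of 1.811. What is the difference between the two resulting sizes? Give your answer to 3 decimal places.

Minor second: 0.77 × 1.067⁵ = 1.06491rem
At 1.811: 0.77 × 1.811⁵ = 14.99971rem
Difference: 14.99971 − 1.06491 = 13.93480rem

13.935rem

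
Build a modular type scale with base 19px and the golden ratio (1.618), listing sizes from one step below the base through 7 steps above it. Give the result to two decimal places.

Step -1: 19.0 ÷ 1.618 = 11.74
Step 0: 19px
Step 1: 19.0 × 1.618 = 30.74
Step 2: 19.0 × 1.618² = 49.74
Step 3: 19.0 × 1.618³ = 80.48
Step 4: 19.0 × 1.618⁴ = 130.22
Step 5: 19.0 × 1.618⁵ = 210.69
Step 6: 19.0 × 1.618⁶ = 340.90
Step 7: 19.0 × 1.618⁷ = 551.57

11.74px, 19.00px, 30.74px, 49.74px, 80.48px, 130.22px, 210.69px, 340.90px, 551.57px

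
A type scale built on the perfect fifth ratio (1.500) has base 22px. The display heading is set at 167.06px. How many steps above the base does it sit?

5

1.500ⁿ = 167.06 / 22 = 7.5936
n = ln(7.5936) / ln(1.500) = 2.0273 / 0.4055 ≈ 5.00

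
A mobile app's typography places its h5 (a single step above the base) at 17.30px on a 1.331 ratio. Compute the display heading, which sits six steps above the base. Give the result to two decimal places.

72.27px

Moving from step +1 to step +6 is 5 steps up, so multiply by r⁵.
17.30 × 1.331⁵ = 17.30 × 4.17725 ≈ 72.266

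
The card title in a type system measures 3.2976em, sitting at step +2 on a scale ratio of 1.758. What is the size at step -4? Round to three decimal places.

3.2976 ÷ 1.758⁶ = 3.2976 ÷ 29.51979 ≈ 0.112

0.112em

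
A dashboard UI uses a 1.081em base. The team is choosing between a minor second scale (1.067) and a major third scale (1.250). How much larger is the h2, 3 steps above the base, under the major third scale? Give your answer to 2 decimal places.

Minor second: 1.081 × 1.067³ = 1.3132em
Major third: 1.081 × 1.250³ = 2.1113em
Difference: 2.1113 − 1.3132 = 0.7981em

0.80em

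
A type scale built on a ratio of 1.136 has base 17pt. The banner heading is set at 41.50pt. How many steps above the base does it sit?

1.136ⁿ = 41.50 / 17 = 2.4412
n = ln(2.4412) / ln(1.136) = 0.8925 / 0.1275 ≈ 7.00

7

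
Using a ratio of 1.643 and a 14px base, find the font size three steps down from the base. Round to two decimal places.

3.16px

A modular type scale is a geometric sequence: sizeₙ = base × rⁿ.
14.0 ÷ 1.643³ = 14.0 ÷ 4.43519 ≈ 3.16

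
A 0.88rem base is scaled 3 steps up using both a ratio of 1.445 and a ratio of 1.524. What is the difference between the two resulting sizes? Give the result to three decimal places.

0.460rem

At 1.445: 0.88 × 1.445³ = 2.65513rem
At 1.524: 0.88 × 1.524³ = 3.11485rem
Difference: 3.11485 − 2.65513 = 0.45972rem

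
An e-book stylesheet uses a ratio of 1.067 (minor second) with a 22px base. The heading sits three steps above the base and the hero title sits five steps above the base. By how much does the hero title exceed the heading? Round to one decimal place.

3.7px

Step 3: 22.0 × 1.067³ = 26.725px
Step 5: 22.0 × 1.067⁵ = 30.426px
Difference: 30.426 − 26.725 = 3.701px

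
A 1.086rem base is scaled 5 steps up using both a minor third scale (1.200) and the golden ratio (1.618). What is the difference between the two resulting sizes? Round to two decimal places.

Minor third: 1.086 × 1.200⁵ = 2.7023rem
Golden ratio: 1.086 × 1.618⁵ = 12.0427rem
Difference: 12.0427 − 2.7023 = 9.3404rem

9.34rem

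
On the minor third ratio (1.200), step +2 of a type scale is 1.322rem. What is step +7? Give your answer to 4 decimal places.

3.2896rem

The gap is 7 − (2) = 5 steps, so the factor is 1.200^5.
1.322 × 1.200⁵ = 1.322 × 2.48832 ≈ 3.2896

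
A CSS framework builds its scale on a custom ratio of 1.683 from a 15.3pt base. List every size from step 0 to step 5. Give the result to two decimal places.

15.30pt, 25.75pt, 43.34pt, 72.94pt, 122.75pt, 206.59pt

Step 0: 15.3pt
Step 1: 15.3 × 1.683 = 25.75
Step 2: 15.3 × 1.683² = 43.34
Step 3: 15.3 × 1.683³ = 72.94
Step 4: 15.3 × 1.683⁴ = 122.75
Step 5: 15.3 × 1.683⁵ = 206.59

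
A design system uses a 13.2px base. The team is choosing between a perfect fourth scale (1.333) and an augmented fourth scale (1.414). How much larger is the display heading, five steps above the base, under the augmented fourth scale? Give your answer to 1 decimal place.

Perfect fourth: 13.2 × 1.333⁵ = 55.555px
Augmented fourth: 13.2 × 1.414⁵ = 74.614px
Difference: 74.614 − 55.555 = 19.059px

19.1px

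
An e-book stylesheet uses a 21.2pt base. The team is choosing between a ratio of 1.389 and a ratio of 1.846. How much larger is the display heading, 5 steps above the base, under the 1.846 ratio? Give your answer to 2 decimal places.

344.85pt

At 1.389: 21.2 × 1.389⁵ = 109.6092pt
At 1.846: 21.2 × 1.846⁵ = 454.4586pt
Difference: 454.4586 − 109.6092 = 344.8494pt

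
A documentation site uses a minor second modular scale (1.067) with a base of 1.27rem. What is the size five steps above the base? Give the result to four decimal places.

1.27 × 1.067⁵ = 1.27 × 1.38300 ≈ 1.7564

1.7564rem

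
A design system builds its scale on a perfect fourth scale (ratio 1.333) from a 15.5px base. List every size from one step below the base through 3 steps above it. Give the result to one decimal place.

Step -1: 15.5 ÷ 1.333 = 11.6
Step 0: 15.5px
Step 1: 15.5 × 1.333 = 20.7
Step 2: 15.5 × 1.333² = 27.5
Step 3: 15.5 × 1.333³ = 36.7

11.6px, 15.5px, 20.7px, 27.5px, 36.7px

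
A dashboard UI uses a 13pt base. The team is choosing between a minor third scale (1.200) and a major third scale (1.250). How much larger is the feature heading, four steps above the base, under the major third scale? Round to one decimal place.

4.8pt

Minor third: 13.0 × 1.200⁴ = 26.957pt
Major third: 13.0 × 1.250⁴ = 31.738pt
Difference: 31.738 − 26.957 = 4.781pt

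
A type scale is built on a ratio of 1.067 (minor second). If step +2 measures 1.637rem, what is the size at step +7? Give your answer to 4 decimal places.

2.2640rem

1.637 × 1.067⁵ = 1.637 × 1.38300 ≈ 2.2640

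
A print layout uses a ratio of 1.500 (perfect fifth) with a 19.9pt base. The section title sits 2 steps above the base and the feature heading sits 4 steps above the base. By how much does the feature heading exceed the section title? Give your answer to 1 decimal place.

56.0pt

Step 2: 19.9 × 1.500² = 44.775pt
Step 4: 19.9 × 1.500⁴ = 100.744pt
Difference: 100.744 − 44.775 = 55.969pt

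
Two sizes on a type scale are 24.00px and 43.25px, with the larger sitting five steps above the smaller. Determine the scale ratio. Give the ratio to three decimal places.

1.125

The ratio satisfies 24.00 × r⁵ = 43.25, so r = (43.25 / 24.00)^(1/5).
r = 1.8021^(1/5) ≈ 1.1250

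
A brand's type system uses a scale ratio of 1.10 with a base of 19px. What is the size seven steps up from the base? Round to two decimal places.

37.03px

Each step on a modular scale multiplies by the ratio, so the size n steps from the base is base × ratioⁿ.
19.0 × 1.10⁷ = 19.0 × 1.94872 ≈ 37.03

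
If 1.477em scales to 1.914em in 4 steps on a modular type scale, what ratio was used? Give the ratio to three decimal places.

1.067

r⁴ = 1.914 / 1.477, so r = (1.914/1.477)^(1/4).
r = 1.2959^(1/4) ≈ 1.0669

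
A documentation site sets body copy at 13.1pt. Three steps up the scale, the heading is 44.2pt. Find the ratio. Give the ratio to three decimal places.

The ratio satisfies 13.1 × r³ = 44.2, so r = (44.2 / 13.1)^(1/3).
r = 3.3740^(1/3) ≈ 1.4999

1.500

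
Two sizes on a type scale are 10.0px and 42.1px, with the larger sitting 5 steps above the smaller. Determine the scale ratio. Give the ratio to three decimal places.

1.333

r⁵ = 42.1 / 10.0, so r = (42.1/10.0)^(1/5).
r = 4.2100^(1/5) ≈ 1.3331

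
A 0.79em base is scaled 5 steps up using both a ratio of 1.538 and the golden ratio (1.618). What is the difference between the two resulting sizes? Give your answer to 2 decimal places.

At 1.538: 0.79 × 1.538⁵ = 6.7984em
Golden ratio: 0.79 × 1.618⁵ = 8.7603em
Difference: 8.7603 − 6.7984 = 1.9619em

1.96em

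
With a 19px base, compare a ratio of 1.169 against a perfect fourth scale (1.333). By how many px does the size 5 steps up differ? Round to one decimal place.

At 1.169: 19.0 × 1.169⁵ = 41.479px
Perfect fourth: 19.0 × 1.333⁵ = 79.966px
Difference: 79.966 − 41.479 = 38.487px

38.5px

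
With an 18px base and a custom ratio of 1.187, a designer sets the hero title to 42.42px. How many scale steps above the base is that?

5

1.187ⁿ = 42.42 / 18 = 2.3567
n = ln(2.3567) / ln(1.187) = 0.8572 / 0.1714 ≈ 5.00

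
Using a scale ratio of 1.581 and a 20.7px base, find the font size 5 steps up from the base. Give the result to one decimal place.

Every step multiplies by the scale ratio.
20.7 × 1.581⁵ = 20.7 × 9.87778 ≈ 204.47

204.5px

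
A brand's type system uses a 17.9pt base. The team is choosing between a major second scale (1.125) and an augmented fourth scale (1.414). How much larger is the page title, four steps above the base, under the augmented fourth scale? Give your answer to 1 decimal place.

42.9pt

Major second: 17.9 × 1.125⁴ = 28.672pt
Augmented fourth: 17.9 × 1.414⁴ = 71.557pt
Difference: 71.557 − 28.672 = 42.885pt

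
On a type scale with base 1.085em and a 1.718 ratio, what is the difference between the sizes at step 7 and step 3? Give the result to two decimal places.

Step 3: 1.085 × 1.718³ = 5.5017em
Step 7: 1.085 × 1.718⁷ = 47.9283em
Difference: 47.9283 − 5.5017 = 42.4266em

42.43em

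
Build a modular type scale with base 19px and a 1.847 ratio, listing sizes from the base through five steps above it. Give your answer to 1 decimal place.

Step 0: 19px
Step 1: 19.0 × 1.847 = 35.1
Step 2: 19.0 × 1.847² = 64.8
Step 3: 19.0 × 1.847³ = 119.7
Step 4: 19.0 × 1.847⁴ = 221.1
Step 5: 19.0 × 1.847⁵ = 408.4

19.0px, 35.1px, 64.8px, 119.7px, 221.1px, 408.4px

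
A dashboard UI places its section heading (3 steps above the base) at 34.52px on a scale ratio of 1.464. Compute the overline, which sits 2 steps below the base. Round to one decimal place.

5.1px

The gap is -2 − (3) = -5 steps, so the factor is 1.464^-5.
34.52 ÷ 1.464⁵ = 34.52 ÷ 6.72520 ≈ 5.133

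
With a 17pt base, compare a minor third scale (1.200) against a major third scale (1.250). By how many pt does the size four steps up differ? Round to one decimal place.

6.3pt

Minor third: 17.0 × 1.200⁴ = 35.251pt
Major third: 17.0 × 1.250⁴ = 41.504pt
Difference: 41.504 − 35.251 = 6.253pt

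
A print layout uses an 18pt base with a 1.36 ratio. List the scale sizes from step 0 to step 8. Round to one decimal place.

Step 0: 18pt
Step 1: 18.0 × 1.36 = 24.5
Step 2: 18.0 × 1.36² = 33.3
Step 3: 18.0 × 1.36³ = 45.3
Step 4: 18.0 × 1.36⁴ = 61.6
Step 5: 18.0 × 1.36⁵ = 83.7
Step 6: 18.0 × 1.36⁶ = 113.9
Step 7: 18.0 × 1.36⁷ = 154.9
Step 8: 18.0 × 1.36⁸ = 210.7

18.0pt, 24.5pt, 33.3pt, 45.3pt, 61.6pt, 83.7pt, 113.9pt, 154.9pt, 210.7pt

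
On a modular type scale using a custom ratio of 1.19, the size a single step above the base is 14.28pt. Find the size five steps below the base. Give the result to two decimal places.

The gap is -5 − (1) = -6 steps, so the factor is 1.19^-6.
14.28 ÷ 1.19⁶ = 14.28 ÷ 2.83976 ≈ 5.029

5.03pt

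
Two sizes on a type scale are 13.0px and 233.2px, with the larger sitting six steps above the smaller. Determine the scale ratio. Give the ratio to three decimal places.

1.618

The ratio satisfies 13.0 × r⁶ = 233.2, so r = (233.2 / 13.0)^(1/6).
r = 17.9385^(1/6) ≈ 1.6179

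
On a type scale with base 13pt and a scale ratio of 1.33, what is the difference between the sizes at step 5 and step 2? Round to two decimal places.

Step 2: 13.0 × 1.33² = 22.9957pt
Step 5: 13.0 × 1.33⁵ = 54.1005pt
Difference: 54.1005 − 22.9957 = 31.1048pt

31.10pt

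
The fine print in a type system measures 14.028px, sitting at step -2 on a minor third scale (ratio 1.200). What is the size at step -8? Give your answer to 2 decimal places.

The gap is -8 − (-2) = -6 steps, so the factor is 1.200^-6.
14.028 ÷ 1.200⁶ = 14.028 ÷ 2.98598 ≈ 4.698

4.70px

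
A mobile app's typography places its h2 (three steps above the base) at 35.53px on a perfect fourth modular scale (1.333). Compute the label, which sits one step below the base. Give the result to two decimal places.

The gap is -1 − (3) = -4 steps, so the factor is 1.333^-4.
35.53 ÷ 1.333⁴ = 35.53 ÷ 3.15733 ≈ 11.253

11.25px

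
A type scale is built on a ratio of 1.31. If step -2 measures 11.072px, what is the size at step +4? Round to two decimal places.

11.072 × 1.31⁶ = 11.072 × 5.05391 ≈ 55.957

55.96px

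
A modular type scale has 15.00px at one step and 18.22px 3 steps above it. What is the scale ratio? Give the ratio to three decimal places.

1.067

r³ = 18.22 / 15.00, so r = (18.22/15.00)^(1/3).
r = 1.2147^(1/3) ≈ 1.0670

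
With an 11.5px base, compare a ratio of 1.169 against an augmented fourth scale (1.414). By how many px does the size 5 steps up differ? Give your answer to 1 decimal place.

39.9px

At 1.169: 11.5 × 1.169⁵ = 25.106px
Augmented fourth: 11.5 × 1.414⁵ = 65.005px
Difference: 65.005 − 25.106 = 39.899px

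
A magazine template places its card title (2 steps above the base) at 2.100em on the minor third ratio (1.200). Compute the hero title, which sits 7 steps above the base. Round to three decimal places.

The gap is 7 − (2) = 5 steps, so the factor is 1.200^5.
2.100 × 1.200⁵ = 2.100 × 2.48832 ≈ 5.225

5.225em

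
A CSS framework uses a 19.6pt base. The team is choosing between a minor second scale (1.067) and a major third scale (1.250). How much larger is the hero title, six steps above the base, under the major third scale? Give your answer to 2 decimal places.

45.85pt

Minor second: 19.6 × 1.067⁶ = 28.9230pt
Major third: 19.6 × 1.250⁶ = 74.7681pt
Difference: 74.7681 − 28.9230 = 45.8451pt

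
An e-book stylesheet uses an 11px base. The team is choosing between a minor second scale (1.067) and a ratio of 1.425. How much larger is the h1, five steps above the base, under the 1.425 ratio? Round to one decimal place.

Minor second: 11.0 × 1.067⁵ = 15.213px
At 1.425: 11.0 × 1.425⁵ = 64.635px
Difference: 64.635 − 15.213 = 49.422px

49.4px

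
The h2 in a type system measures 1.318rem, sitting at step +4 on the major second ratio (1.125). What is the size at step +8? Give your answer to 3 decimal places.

2.111rem

1.318 × 1.125⁴ = 1.318 × 1.60181 ≈ 2.111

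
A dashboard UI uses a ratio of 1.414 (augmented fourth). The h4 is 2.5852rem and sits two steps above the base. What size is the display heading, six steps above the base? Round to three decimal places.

The gap is 6 − (2) = 4 steps, so the factor is 1.414^4.
2.5852 × 1.414⁴ = 2.5852 × 3.99758 ≈ 10.335

10.335rem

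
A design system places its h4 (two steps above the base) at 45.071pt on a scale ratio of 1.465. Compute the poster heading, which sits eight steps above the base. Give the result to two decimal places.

45.071 × 1.465⁶ = 45.071 × 9.88612 ≈ 445.577

445.58pt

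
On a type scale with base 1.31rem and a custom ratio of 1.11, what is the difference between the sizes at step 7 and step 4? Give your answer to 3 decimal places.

0.731rem

Step 4: 1.31 × 1.11⁴ = 1.98867rem
Step 7: 1.31 × 1.11⁷ = 2.71977rem
Difference: 2.71977 − 1.98867 = 0.73110rem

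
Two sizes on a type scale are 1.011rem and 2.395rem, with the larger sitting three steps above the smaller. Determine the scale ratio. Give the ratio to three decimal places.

1.333

r³ = 2.395 / 1.011, so r = (2.395/1.011)^(1/3).
r = 2.3689^(1/3) ≈ 1.3331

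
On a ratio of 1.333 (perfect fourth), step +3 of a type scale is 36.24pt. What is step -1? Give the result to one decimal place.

11.5pt

36.24 ÷ 1.333⁴ = 36.24 ÷ 3.15733 ≈ 11.478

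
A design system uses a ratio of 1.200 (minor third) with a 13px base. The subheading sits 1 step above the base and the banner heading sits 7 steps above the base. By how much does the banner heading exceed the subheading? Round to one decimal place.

31.0px

Step 1: 13.0 × 1.200 = 15.600px
Step 7: 13.0 × 1.200⁷ = 46.581px
Difference: 46.581 − 15.600 = 30.981px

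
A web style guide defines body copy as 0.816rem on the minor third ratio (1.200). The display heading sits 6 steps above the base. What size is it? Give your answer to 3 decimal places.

2.437rem

Every step multiplies by the scale ratio.
0.816 × 1.200⁶ = 0.816 × 2.98598 ≈ 2.437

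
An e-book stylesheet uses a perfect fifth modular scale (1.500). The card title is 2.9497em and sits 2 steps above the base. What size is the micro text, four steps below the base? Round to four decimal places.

2.9497 ÷ 1.500⁶ = 2.9497 ÷ 11.39062 ≈ 0.2590

0.2590em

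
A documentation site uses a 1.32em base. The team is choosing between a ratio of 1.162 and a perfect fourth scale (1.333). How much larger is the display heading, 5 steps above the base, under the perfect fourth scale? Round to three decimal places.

At 1.162: 1.32 × 1.162⁵ = 2.79643em
Perfect fourth: 1.32 × 1.333⁵ = 5.55552em
Difference: 5.55552 − 2.79643 = 2.75909em

2.759em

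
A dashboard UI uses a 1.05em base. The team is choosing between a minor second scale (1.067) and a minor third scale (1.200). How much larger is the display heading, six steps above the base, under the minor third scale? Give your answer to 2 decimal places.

1.59em

Minor second: 1.05 × 1.067⁶ = 1.5494em
Minor third: 1.05 × 1.200⁶ = 3.1353em
Difference: 3.1353 − 1.5494 = 1.5859em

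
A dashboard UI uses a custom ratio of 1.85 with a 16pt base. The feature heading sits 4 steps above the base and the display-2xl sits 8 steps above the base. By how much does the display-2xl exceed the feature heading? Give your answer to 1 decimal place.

2007.9pt

Step 4: 16.0 × 1.85⁴ = 187.416pt
Step 8: 16.0 × 1.85⁸ = 2195.300pt
Difference: 2195.300 − 187.416 = 2007.884pt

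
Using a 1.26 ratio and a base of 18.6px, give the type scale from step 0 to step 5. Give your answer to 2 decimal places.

18.60px, 23.44px, 29.53px, 37.21px, 46.88px, 59.07px

Step 0: 18.6px
Step 1: 18.6 × 1.26 = 23.44
Step 2: 18.6 × 1.26² = 29.53
Step 3: 18.6 × 1.26³ = 37.21
Step 4: 18.6 × 1.26⁴ = 46.88
Step 5: 18.6 × 1.26⁵ = 59.07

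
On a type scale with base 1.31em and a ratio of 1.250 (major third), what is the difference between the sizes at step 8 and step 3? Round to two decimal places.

5.25em

Step 3: 1.31 × 1.250³ = 2.5586em
Step 8: 1.31 × 1.250⁸ = 7.8082em
Difference: 7.8082 − 2.5586 = 5.2496em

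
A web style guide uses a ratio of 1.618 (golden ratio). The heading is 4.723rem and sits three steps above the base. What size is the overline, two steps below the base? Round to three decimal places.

0.426rem

4.723 ÷ 1.618⁵ = 4.723 ÷ 11.08901 ≈ 0.426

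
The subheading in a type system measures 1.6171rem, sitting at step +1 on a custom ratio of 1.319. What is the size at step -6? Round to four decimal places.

0.2328rem

The gap is -6 − (1) = -7 steps, so the factor is 1.319^-7.
1.6171 ÷ 1.319⁷ = 1.6171 ÷ 6.94566 ≈ 0.2328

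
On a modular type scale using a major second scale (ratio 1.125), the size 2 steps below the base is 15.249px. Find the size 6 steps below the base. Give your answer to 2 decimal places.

9.52px

15.249 ÷ 1.125⁴ = 15.249 ÷ 1.60181 ≈ 9.520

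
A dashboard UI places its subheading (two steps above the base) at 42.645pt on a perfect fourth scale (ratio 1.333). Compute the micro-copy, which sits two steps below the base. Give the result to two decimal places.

13.51pt

42.645 ÷ 1.333⁴ = 42.645 ÷ 3.15733 ≈ 13.507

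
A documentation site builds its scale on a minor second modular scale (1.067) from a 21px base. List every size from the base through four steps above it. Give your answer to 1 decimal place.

Step 0: 21px
Step 1: 21.0 × 1.067 = 22.4
Step 2: 21.0 × 1.067² = 23.9
Step 3: 21.0 × 1.067³ = 25.5
Step 4: 21.0 × 1.067⁴ = 27.2

21.0px, 22.4px, 23.9px, 25.5px, 27.2px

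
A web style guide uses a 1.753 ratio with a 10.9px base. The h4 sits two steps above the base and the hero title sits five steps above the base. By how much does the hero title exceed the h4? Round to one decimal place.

Step 2: 10.9 × 1.753² = 33.496px
Step 5: 10.9 × 1.753⁵ = 180.441px
Difference: 180.441 − 33.496 = 146.945px

146.9px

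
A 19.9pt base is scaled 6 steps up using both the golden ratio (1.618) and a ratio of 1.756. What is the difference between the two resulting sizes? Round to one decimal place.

226.4pt

Golden ratio: 19.9 × 1.618⁶ = 357.046pt
At 1.756: 19.9 × 1.756⁶ = 583.445pt
Difference: 583.445 − 357.046 = 226.399pt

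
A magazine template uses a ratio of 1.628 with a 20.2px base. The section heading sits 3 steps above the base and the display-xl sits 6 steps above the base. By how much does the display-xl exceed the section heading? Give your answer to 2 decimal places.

288.92px

Step 3: 20.2 × 1.628³ = 87.1595px
Step 6: 20.2 × 1.628⁶ = 376.0779px
Difference: 376.0779 − 87.1595 = 288.9184px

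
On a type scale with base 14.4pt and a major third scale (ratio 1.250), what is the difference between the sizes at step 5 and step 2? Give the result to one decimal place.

Step 2: 14.4 × 1.250² = 22.500pt
Step 5: 14.4 × 1.250⁵ = 43.945pt
Difference: 43.945 − 22.500 = 21.445pt

21.4pt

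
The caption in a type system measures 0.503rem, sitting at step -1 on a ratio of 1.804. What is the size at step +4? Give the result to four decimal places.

The gap is 4 − (-1) = 5 steps, so the factor is 1.804^5.
0.503 × 1.804⁵ = 0.503 × 19.10657 ≈ 9.6106

9.6106rem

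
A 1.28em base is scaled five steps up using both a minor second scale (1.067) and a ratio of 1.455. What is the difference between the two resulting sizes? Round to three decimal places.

Minor second: 1.28 × 1.067⁵ = 1.77024em
At 1.455: 1.28 × 1.455⁵ = 8.34689em
Difference: 8.34689 − 1.77024 = 6.57665em

6.577em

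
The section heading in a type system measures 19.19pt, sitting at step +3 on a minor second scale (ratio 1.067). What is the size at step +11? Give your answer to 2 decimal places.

32.24pt

The gap is 11 − (3) = 8 steps, so the factor is 1.067^8.
19.19 × 1.067⁸ = 19.19 × 1.68002 ≈ 32.240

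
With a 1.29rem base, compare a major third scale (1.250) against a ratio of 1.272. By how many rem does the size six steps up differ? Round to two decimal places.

0.54rem

Major third: 1.29 × 1.250⁶ = 4.9210rem
At 1.272: 1.29 × 1.272⁶ = 5.4640rem
Difference: 5.4640 − 4.9210 = 0.5430rem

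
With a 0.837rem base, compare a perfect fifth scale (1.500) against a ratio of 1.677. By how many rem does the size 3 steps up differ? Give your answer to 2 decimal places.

Perfect fifth: 0.837 × 1.500³ = 2.8249rem
At 1.677: 0.837 × 1.677³ = 3.9475rem
Difference: 3.9475 − 2.8249 = 1.1226rem

1.12rem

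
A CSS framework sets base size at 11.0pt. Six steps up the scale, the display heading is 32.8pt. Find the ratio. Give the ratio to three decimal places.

1.200

r⁶ = 32.8 / 11.0, so r = (32.8/11.0)^(1/6).
r = 2.9818^(1/6) ≈ 1.1997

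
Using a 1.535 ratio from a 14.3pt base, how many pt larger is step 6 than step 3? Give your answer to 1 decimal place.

Step 3: 14.3 × 1.535³ = 51.720pt
Step 6: 14.3 × 1.535⁶ = 187.062pt
Difference: 187.062 − 51.720 = 135.342pt

135.3pt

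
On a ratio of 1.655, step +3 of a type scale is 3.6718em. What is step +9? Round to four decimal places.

75.4513em

3.6718 × 1.655⁶ = 3.6718 × 20.54887 ≈ 75.4513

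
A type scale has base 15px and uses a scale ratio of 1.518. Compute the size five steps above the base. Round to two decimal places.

120.91px

A modular type scale is a geometric sequence: sizeₙ = base × rⁿ.
15.0 × 1.518⁵ = 15.0 × 8.06044 ≈ 120.91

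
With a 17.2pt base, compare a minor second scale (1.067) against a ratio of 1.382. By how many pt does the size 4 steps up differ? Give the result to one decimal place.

Minor second: 17.2 × 1.067⁴ = 22.294pt
At 1.382: 17.2 × 1.382⁴ = 62.742pt
Difference: 62.742 − 22.294 = 40.448pt

40.4pt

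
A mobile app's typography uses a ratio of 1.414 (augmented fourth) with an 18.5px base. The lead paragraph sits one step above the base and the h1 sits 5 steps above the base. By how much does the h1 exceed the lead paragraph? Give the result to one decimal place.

Step 1: 18.5 × 1.414 = 26.159px
Step 5: 18.5 × 1.414⁵ = 104.573px
Difference: 104.573 − 26.159 = 78.414px

78.4px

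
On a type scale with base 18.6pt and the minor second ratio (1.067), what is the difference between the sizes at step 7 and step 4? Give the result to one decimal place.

5.2pt

Step 4: 18.6 × 1.067⁴ = 24.109pt
Step 7: 18.6 × 1.067⁷ = 29.286pt
Difference: 29.286 − 24.109 = 5.177pt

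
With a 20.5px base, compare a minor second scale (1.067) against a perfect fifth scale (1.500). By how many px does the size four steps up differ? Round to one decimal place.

Minor second: 20.5 × 1.067⁴ = 26.571px
Perfect fifth: 20.5 × 1.500⁴ = 103.781px
Difference: 103.781 − 26.571 = 77.210px

77.2px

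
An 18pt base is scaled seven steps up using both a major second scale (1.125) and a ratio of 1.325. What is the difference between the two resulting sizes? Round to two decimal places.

88.01pt

Major second: 18.0 × 1.125⁷ = 41.0526pt
At 1.325: 18.0 × 1.325⁷ = 129.0576pt
Difference: 129.0576 − 41.0526 = 88.0050pt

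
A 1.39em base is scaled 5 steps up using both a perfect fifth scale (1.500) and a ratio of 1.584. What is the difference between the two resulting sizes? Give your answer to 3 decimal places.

Perfect fifth: 1.39 × 1.500⁵ = 10.55531em
At 1.584: 1.39 × 1.584⁵ = 13.86088em
Difference: 13.86088 − 10.55531 = 3.30557em

3.306em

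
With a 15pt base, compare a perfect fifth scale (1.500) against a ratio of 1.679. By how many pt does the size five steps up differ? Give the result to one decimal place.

86.2pt

Perfect fifth: 15.0 × 1.500⁵ = 113.906pt
At 1.679: 15.0 × 1.679⁵ = 200.145pt
Difference: 200.145 − 113.906 = 86.239pt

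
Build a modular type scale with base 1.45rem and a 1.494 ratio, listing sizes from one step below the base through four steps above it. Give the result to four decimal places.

Step -1: 1.45 ÷ 1.494 = 0.9705
Step 0: 1.45rem
Step 1: 1.45 × 1.494 = 2.1663
Step 2: 1.45 × 1.494² = 3.2365
Step 3: 1.45 × 1.494³ = 4.8353
Step 4: 1.45 × 1.494⁴ = 7.2239

0.9705rem, 1.4500rem, 2.1663rem, 3.2365rem, 4.8353rem, 7.2239rem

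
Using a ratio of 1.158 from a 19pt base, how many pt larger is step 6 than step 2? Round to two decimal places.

20.34pt

Step 2: 19.0 × 1.158² = 25.4783pt
Step 6: 19.0 × 1.158⁶ = 45.8147pt
Difference: 45.8147 − 25.4783 = 20.3364pt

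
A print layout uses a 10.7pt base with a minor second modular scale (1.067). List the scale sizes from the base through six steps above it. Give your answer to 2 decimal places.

10.70pt, 11.42pt, 12.18pt, 13.00pt, 13.87pt, 14.80pt, 15.79pt

Step 0: 10.7pt
Step 1: 10.7 × 1.067 = 11.42
Step 2: 10.7 × 1.067² = 12.18
Step 3: 10.7 × 1.067³ = 13.00
Step 4: 10.7 × 1.067⁴ = 13.87
Step 5: 10.7 × 1.067⁵ = 14.80
Step 6: 10.7 × 1.067⁶ = 15.79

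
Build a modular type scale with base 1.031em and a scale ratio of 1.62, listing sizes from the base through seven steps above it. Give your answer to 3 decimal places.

1.031em, 1.670em, 2.706em, 4.383em, 7.101em, 11.504em, 18.636em, 30.190em

Step 0: 1.031em
Step 1: 1.031 × 1.62 = 1.670
Step 2: 1.031 × 1.62² = 2.706
Step 3: 1.031 × 1.62³ = 4.383
Step 4: 1.031 × 1.62⁴ = 7.101
Step 5: 1.031 × 1.62⁵ = 11.504
Step 6: 1.031 × 1.62⁶ = 18.636
Step 7: 1.031 × 1.62⁷ = 30.190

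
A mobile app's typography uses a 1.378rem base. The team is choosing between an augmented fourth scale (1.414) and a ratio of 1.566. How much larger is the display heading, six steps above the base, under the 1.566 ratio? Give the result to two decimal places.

9.31rem

Augmented fourth: 1.378 × 1.414⁶ = 11.0140rem
At 1.566: 1.378 × 1.566⁶ = 20.3236rem
Difference: 20.3236 − 11.0140 = 9.3096rem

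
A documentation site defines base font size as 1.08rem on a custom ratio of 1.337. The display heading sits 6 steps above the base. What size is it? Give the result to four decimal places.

A modular type scale is a geometric sequence: sizeₙ = base × rⁿ.
1.08 × 1.337⁶ = 1.08 × 5.71200 ≈ 6.1690

6.1690rem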